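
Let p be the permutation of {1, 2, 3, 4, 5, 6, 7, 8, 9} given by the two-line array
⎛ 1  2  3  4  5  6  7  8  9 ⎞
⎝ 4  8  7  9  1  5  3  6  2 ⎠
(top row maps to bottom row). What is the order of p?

The disjoint-cycle form of p has cycle lengths 7, 2.
The order is lcm(7, 2) = 14.

14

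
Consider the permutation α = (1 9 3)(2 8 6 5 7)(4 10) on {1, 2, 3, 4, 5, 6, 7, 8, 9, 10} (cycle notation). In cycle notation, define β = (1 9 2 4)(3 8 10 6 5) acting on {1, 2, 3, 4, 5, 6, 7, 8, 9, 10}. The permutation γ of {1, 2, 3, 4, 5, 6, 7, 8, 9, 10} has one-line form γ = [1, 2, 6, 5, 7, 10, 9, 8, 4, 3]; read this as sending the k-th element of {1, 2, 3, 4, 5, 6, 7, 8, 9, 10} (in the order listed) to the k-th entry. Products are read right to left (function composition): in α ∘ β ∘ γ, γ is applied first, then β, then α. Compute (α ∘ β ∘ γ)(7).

(α ∘ β ∘ γ)(7) = α(β(γ(7))). γ(7) = 9, then β(9) = 2, then α(2) = 8, so the result is 8.

8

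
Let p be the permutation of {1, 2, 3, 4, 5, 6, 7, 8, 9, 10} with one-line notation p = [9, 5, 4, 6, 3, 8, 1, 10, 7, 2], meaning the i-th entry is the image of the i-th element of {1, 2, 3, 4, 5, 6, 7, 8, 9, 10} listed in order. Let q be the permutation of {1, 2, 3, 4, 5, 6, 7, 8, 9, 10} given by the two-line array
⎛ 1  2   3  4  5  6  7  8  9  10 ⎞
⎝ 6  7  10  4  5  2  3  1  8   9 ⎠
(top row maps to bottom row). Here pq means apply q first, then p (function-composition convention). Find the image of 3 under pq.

2

First apply q: q(3) = 10, then p(10) = 2. Thus (pq)(3) = 2.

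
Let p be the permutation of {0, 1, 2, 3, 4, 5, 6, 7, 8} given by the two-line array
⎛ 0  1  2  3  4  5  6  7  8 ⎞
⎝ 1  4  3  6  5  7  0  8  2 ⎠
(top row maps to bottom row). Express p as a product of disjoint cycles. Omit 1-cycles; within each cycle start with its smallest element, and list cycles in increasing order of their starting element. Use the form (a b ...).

Iterating p from 0 gives 0 → 1 → 4 → 5 → 7 → 8 → 2 → 3 → 6 → 0; that is the 9-cycle (0 1 4 5 7 8 2 3 6).
Repeating from the next unused element and collecting all non-trivial cycles gives (0 1 4 5 7 8 2 3 6).

(0 1 4 5 7 8 2 3 6)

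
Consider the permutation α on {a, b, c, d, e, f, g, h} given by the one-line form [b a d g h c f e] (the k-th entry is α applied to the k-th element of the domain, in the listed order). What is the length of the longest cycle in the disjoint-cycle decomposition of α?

4

Decomposing into disjoint cycles gives (a b)(c d g f)(e h); the longest has length 4.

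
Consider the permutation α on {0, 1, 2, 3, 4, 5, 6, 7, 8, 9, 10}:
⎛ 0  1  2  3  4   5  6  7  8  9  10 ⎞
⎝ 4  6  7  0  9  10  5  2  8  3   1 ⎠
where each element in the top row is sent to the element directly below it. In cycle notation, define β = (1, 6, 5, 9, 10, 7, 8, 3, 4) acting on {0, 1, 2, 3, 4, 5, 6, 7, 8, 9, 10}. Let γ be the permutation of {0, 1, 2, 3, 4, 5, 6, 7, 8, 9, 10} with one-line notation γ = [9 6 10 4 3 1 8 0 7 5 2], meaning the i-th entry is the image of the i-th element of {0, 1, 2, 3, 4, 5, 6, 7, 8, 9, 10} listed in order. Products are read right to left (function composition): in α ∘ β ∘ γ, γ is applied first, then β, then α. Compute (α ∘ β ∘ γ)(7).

4

(α ∘ β ∘ γ)(7) = α(β(γ(7))). γ(7) = 0, then β(0) = 0, then α(0) = 4, so the result is 4.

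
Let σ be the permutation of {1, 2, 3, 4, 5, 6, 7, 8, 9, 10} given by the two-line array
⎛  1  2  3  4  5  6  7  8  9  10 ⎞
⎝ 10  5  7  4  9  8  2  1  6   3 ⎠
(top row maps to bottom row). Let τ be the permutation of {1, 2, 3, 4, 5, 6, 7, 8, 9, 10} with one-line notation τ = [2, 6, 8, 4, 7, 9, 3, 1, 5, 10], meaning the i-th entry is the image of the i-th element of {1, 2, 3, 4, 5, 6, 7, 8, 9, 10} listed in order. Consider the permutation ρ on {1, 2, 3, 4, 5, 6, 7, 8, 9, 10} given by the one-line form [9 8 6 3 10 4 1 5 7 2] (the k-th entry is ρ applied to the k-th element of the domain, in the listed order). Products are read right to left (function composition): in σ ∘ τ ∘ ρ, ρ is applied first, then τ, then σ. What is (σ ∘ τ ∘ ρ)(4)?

Apply the permutations in order: ρ(4) = 3, then τ(3) = 8, then σ(8) = 1. So (σ ∘ τ ∘ ρ)(4) = 1.

1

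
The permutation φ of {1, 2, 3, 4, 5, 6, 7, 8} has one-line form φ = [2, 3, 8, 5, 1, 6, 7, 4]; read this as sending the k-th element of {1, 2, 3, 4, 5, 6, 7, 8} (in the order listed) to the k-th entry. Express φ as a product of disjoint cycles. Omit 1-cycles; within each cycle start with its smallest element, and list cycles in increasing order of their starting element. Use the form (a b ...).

From 1: 1 → 2 → 3 → 8 → 4 → 5 → 1, closing the cycle (1 2 3 8 4 5).
Continuing from each remaining unvisited element yields (1 2 3 8 4 5).

(1 2 3 8 4 5)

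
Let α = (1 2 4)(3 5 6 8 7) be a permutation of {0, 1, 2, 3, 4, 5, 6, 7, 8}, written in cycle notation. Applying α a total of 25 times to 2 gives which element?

2 lies in the 3-cycle (1 2 4).
Since the cycle has length 3, α^25 acts on it the same as α^1 (25 mod 3 = 1).
Advancing 1 step from 2: 2 → 4.

4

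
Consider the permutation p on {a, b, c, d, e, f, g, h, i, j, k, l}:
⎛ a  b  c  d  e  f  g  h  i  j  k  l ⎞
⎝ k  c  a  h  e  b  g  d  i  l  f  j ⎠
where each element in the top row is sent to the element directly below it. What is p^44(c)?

Tracing c → a → … returns to c after 5 steps, so c lies in a 5-cycle (a, k, f, b, c).
On a 5-cycle, p^5 is the identity, so p^44 = p^4 there (44 ≡ 4 mod 5).
Advancing 4 steps from c: c → a → k → f → b.

b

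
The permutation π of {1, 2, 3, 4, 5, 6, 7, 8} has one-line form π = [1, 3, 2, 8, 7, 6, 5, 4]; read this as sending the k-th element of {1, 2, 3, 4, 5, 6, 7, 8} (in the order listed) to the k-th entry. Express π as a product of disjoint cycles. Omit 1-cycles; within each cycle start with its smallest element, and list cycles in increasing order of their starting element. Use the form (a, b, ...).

(2, 3)(4, 8)(5, 7)

From 2: 2 → 3 → 2, closing the cycle (2, 3).
Continuing from each remaining unvisited element yields (2, 3)(4, 8)(5, 7).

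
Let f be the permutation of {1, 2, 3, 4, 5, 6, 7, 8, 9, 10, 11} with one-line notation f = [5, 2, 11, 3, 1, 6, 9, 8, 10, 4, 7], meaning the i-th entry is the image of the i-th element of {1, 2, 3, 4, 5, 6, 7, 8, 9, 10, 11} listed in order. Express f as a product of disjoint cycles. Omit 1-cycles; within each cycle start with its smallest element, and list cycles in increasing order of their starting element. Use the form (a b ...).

Start at 1 and follow images: 1 → 5 → 1, giving the cycle (1 5).
Repeating from the next unused element and collecting all non-trivial cycles gives (1 5)(3 11 7 9 10 4).

(1 5)(3 11 7 9 10 4)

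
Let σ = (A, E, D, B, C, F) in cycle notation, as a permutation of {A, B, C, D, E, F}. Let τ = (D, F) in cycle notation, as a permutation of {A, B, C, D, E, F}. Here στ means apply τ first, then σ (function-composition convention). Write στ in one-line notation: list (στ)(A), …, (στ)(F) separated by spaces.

Chase each element through τ then σ: A → A → E; B → B → C; C → C → F; D → F → A; E → E → D; F → D → B.
Collecting the images, στ = [E C F A D B].

E C F A D B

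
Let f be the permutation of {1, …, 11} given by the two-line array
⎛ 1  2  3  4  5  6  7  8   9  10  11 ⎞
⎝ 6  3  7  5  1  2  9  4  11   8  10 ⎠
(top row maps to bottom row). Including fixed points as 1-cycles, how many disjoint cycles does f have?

1

The cycle decomposition is (1, 6, 2, 3, 7, 9, 11, 10, 8, 4, 5), which has 1 cycle (counting 1-cycles).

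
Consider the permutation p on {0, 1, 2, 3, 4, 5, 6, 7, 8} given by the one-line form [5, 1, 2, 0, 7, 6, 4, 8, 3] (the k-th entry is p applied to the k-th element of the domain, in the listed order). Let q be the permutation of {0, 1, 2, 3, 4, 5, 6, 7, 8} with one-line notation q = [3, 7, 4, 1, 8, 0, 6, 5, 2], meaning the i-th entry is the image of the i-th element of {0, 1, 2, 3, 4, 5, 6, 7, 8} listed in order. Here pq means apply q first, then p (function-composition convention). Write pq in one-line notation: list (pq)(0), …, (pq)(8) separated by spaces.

0 8 7 1 3 5 4 6 2

Chase each element through q then p: 0 → 3 → 0; 1 → 7 → 8; 2 → 4 → 7; 3 → 1 → 1; 4 → 8 → 3; 5 → 0 → 5; 6 → 6 → 4; 7 → 5 → 6; 8 → 2 → 2.
So pq in one-line form is 0 8 7 1 3 5 4 6 2.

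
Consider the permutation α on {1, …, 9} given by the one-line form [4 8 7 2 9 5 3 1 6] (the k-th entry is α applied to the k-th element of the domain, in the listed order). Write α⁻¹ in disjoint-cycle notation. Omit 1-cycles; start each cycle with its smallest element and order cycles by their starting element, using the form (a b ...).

First write α in disjoint cycles: (1 4 2 8)(3 7)(5 9 6).
Reversing each cycle (and rotating so the smallest element leads) gives α⁻¹ = (1 8 2 4)(3 7)(5 6 9).

(1 8 2 4)(3 7)(5 6 9)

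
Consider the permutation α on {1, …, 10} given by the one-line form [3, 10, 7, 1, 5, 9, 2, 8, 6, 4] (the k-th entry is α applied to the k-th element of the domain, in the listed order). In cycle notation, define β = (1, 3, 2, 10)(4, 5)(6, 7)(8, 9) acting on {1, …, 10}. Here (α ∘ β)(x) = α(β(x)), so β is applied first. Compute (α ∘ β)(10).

3

β(10) = 1, then α(1) = 3; composing gives (α ∘ β)(10) = 3.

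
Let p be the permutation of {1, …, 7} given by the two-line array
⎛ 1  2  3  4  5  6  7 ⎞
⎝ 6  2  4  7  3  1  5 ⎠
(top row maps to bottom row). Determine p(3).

The entry below 3 in the array is 4, so p(3) = 4.

4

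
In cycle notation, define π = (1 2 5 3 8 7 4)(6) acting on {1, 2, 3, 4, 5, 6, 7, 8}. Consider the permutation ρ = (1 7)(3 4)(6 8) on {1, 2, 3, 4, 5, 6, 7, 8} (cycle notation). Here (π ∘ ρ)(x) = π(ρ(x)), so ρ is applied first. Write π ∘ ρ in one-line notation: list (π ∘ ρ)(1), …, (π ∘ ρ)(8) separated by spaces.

4 5 1 8 3 7 2 6

For each element, apply ρ then π: 1 → 7 → 4; 2 → 2 → 5; 3 → 4 → 1; 4 → 3 → 8; 5 → 5 → 3; 6 → 8 → 7; 7 → 1 → 2; 8 → 6 → 6.
So π ∘ ρ in one-line form is 4 5 1 8 3 7 2 6.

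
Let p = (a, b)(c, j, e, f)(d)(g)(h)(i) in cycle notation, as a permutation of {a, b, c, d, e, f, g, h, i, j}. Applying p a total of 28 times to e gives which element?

e lies in the 4-cycle (c, j, e, f).
Since the cycle has length 4, p^28 acts on it the same as p^0 (28 mod 4 = 0).
So p^28(e) = e.

e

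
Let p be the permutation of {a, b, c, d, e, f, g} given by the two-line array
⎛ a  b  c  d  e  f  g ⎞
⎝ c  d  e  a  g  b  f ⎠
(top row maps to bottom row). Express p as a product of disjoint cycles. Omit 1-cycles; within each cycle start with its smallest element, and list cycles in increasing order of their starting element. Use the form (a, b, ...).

(a, c, e, g, f, b, d)

Start at a and follow images: a → c → e → g → f → b → d → a, giving the cycle (a, c, e, g, f, b, d).
Repeating from the next unused element and collecting all non-trivial cycles gives (a, c, e, g, f, b, d).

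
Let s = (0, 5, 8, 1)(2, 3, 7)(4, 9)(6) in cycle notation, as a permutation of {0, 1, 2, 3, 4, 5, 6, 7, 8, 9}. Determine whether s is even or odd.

even

The cycle lengths are 4, 3, 2, 1.
A cycle is odd iff its length is even; s has 2 even-length cycles, so sgn(s) = (−1)^2 and s is even.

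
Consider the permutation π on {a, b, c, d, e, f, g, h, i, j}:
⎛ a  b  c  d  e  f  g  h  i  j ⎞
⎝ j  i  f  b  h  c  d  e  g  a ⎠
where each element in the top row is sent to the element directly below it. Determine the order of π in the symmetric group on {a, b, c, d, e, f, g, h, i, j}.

Writing π as disjoint cycles, the cycle lengths are 4, 2, 2, 2.
The order is lcm(4, 2, 2, 2) = 4.

4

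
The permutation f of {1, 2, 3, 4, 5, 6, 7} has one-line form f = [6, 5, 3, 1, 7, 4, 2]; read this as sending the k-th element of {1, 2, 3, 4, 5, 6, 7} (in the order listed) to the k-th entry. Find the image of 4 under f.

1

4 is element number 4 of the domain, and entry number 4 of the one-line form is 1, so f(4) = 1.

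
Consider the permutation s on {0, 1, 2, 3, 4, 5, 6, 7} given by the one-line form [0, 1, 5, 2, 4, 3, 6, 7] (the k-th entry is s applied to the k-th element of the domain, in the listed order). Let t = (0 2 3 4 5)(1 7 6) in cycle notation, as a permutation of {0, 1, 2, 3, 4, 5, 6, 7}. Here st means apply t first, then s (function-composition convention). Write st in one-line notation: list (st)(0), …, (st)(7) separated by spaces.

Chase each element through t then s: 0 → 2 → 5; 1 → 7 → 7; 2 → 3 → 2; 3 → 4 → 4; 4 → 5 → 3; 5 → 0 → 0; 6 → 1 → 1; 7 → 6 → 6.
So st in one-line form is 5 7 2 4 3 0 1 6.

5 7 2 4 3 0 1 6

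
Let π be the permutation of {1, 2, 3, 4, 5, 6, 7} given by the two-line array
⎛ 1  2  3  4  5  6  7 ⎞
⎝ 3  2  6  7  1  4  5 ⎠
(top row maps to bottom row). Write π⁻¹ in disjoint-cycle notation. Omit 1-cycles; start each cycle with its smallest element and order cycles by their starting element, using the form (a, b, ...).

The cycle decomposition of π is (1, 3, 6, 4, 7, 5).
Reversing each cycle (and rotating so the smallest element leads) gives π⁻¹ = (1, 5, 7, 4, 6, 3).

(1, 5, 7, 4, 6, 3)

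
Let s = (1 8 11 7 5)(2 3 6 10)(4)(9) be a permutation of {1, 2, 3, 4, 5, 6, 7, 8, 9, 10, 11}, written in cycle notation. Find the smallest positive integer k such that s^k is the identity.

The cycle type of s is (5, 4, 1, 1).
Since disjoint cycles commute, ord(s) = lcm(5, 4) = 20.

20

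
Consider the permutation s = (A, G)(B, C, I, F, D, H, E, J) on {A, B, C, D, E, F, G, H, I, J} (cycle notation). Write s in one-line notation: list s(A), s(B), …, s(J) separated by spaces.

Reading each image from the cycles: A↦G, B↦C, C↦I, D↦H, E↦J, F↦D, G↦A, H↦E, I↦F, J↦B.
Listing these in domain order gives G C I H J D A E F B.

G C I H J D A E F B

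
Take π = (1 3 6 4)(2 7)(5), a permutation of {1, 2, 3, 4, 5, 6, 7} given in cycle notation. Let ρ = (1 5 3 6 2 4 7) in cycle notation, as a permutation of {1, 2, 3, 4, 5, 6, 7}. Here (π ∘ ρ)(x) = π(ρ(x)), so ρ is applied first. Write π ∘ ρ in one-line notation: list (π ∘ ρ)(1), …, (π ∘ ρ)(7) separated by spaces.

5 1 4 2 6 7 3

Chase each element through ρ then π: 1 → 5 → 5; 2 → 4 → 1; 3 → 6 → 4; 4 → 7 → 2; 5 → 3 → 6; 6 → 2 → 7; 7 → 1 → 3.
So π ∘ ρ in one-line form is 5 1 4 2 6 7 3.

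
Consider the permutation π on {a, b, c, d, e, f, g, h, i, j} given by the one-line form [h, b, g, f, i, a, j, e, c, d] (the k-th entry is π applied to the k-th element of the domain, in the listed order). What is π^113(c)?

a

Tracing c → g → … returns to c after 9 steps, so c lies in a 9-cycle (a h e i c g j d f).
Powers repeat with period 9 on this cycle, and 113 mod 9 = 5, so π^113(c) = π^5(c).
Stepping 5 places around the cycle: c → g → j → d → f → a.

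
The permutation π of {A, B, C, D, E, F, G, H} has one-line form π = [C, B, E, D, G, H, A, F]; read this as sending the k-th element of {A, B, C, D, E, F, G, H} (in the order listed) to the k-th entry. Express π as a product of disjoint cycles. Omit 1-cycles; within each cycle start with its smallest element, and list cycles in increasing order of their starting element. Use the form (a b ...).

From A: A → C → E → G → A, closing the cycle (A C E G).
Repeating from the next unused element and collecting all non-trivial cycles gives (A C E G)(F H).

(A C E G)(F H)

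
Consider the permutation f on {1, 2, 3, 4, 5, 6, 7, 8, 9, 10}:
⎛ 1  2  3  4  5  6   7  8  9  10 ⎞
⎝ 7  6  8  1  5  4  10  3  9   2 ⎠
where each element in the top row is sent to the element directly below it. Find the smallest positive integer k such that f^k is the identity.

6

Decomposing into disjoint cycles gives cycle lengths 6, 2, 1, 1.
The order is lcm(6, 2) = 6.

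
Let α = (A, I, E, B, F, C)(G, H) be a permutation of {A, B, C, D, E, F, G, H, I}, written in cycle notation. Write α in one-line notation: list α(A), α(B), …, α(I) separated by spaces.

I F A D B C H G E

Reading each image from the cycles: A↦I, B↦F, C↦A, D↦D, E↦B, F↦C, G↦H, H↦G, I↦E.
Listing these in domain order gives I F A D B C H G E.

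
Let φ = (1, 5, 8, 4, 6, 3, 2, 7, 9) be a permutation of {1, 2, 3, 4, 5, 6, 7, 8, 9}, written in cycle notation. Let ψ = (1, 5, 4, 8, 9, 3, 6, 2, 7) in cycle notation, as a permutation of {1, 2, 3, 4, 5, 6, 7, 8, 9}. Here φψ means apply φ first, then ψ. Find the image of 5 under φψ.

9

(φψ)(5) = ψ(φ(5)). φ(5) = 8, then ψ(8) = 9. So (φψ)(5) = 9.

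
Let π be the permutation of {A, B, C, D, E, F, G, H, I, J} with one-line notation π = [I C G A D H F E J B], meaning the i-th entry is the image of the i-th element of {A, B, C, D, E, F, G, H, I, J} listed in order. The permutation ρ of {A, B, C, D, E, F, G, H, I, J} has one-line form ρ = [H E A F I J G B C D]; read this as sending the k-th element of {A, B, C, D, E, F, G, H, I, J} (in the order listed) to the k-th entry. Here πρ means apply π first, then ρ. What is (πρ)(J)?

E

(πρ)(J) = ρ(π(J)). π(J) = B, then ρ(B) = E. So (πρ)(J) = E.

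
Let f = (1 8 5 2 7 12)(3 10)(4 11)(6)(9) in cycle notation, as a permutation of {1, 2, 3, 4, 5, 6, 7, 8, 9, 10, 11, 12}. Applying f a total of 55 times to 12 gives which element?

1

12 lies in the 6-cycle (1 8 5 2 7 12).
Powers repeat with period 6 on this cycle, and 55 mod 6 = 1, so f^55(12) = f^1(12).
Stepping 1 place around the cycle: 12 → 1.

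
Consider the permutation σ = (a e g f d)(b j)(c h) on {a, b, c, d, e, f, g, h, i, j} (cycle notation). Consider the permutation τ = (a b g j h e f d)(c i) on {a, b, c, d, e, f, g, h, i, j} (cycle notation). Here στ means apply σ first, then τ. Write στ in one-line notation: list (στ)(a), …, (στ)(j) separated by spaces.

f h e b j a d i c g

For each element, apply σ then τ: a → e → f; b → j → h; c → h → e; d → a → b; e → g → j; f → d → a; g → f → d; h → c → i; i → i → c; j → b → g.
So στ in one-line form is f h e b j a d i c g.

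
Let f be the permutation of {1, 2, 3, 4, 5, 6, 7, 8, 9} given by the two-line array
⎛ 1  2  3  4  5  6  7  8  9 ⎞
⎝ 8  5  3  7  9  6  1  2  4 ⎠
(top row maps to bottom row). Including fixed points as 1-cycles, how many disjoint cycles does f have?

3

The cycle decomposition is (1, 8, 2, 5, 9, 4, 7)(3)(6), which has 3 cycles (counting 1-cycles).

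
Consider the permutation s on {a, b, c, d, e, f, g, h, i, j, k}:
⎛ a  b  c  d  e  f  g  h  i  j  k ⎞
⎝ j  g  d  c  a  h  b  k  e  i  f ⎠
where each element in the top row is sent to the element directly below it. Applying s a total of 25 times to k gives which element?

Tracing k → f → … returns to k after 3 steps, so k lies in a 3-cycle (f, h, k).
Since the cycle has length 3, s^25 acts on it the same as s^1 (25 mod 3 = 1).
Stepping 1 place around the cycle: k → f.

f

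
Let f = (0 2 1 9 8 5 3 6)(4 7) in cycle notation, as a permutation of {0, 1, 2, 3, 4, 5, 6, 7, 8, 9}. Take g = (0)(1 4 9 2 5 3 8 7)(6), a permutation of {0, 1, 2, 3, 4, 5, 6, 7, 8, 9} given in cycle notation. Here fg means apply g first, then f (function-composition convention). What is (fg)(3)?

5

(fg)(3) = f(g(3)). g(3) = 8, then f(8) = 5. So (fg)(3) = 5.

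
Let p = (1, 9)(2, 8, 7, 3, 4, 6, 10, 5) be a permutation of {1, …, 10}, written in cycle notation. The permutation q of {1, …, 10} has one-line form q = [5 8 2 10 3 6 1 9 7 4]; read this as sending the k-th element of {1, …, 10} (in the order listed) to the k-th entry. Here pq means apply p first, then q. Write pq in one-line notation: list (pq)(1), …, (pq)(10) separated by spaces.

(pq)(x) = q(p(x)). Computing each image: q(p(1)) = q(9) = 7, q(p(2)) = q(8) = 9, q(p(3)) = q(4) = 10, q(p(4)) = q(6) = 6, q(p(5)) = q(2) = 8, q(p(6)) = q(10) = 4, q(p(7)) = q(3) = 2, q(p(8)) = q(7) = 1, q(p(9)) = q(1) = 5, q(p(10)) = q(5) = 3.
Hence pq = [7 9 10 6 8 4 2 1 5 3].

7 9 10 6 8 4 2 1 5 3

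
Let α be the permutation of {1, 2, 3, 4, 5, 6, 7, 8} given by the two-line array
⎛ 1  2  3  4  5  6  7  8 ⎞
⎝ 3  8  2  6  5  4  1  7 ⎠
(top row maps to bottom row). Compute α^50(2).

Tracing 2 → 8 → … returns to 2 after 5 steps, so 2 lies in a 5-cycle (1, 3, 2, 8, 7).
Since the cycle has length 5, α^50 acts on it the same as α^0 (50 mod 5 = 0).
So α^50(2) = 2.

2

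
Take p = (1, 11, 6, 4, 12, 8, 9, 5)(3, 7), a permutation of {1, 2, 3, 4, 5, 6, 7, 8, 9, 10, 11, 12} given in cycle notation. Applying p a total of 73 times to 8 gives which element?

8 lies in the 8-cycle (1, 11, 6, 4, 12, 8, 9, 5).
On an 8-cycle, p^8 is the identity, so p^73 = p^1 there (73 ≡ 1 mod 8).
Advancing 1 step from 8: 8 → 9.

9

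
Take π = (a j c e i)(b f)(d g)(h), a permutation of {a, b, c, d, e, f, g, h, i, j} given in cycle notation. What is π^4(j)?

a

j lies in the 5-cycle (a j c e i).
Advancing 4 steps from j: j → c → e → i → a.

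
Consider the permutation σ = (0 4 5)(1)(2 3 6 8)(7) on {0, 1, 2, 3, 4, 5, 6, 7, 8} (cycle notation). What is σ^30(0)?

0 lies in the 3-cycle (0 4 5).
On a 3-cycle, σ^3 is the identity, so σ^30 = σ^0 there (30 ≡ 0 mod 3).
So σ^30(0) = 0.

0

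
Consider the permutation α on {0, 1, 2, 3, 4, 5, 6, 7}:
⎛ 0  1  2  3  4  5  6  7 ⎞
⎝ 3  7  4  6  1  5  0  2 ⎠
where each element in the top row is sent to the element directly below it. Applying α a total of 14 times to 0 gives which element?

Tracing 0 → 3 → … returns to 0 after 3 steps, so 0 lies in a 3-cycle (0 3 6).
Powers repeat with period 3 on this cycle, and 14 mod 3 = 2, so α^14(0) = α^2(0).
Advancing 2 steps from 0: 0 → 3 → 6.

6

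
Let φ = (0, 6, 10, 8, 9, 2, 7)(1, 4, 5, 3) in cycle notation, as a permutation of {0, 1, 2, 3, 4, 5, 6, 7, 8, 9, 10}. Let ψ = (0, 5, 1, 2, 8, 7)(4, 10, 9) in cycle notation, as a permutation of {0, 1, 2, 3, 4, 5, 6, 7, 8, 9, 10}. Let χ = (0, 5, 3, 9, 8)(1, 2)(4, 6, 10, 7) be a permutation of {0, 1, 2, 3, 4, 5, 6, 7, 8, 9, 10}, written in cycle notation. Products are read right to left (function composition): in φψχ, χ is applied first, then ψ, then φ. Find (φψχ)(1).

(φψχ)(1) = φ(ψ(χ(1))). χ(1) = 2, then ψ(2) = 8, then φ(8) = 9, so the result is 9.

9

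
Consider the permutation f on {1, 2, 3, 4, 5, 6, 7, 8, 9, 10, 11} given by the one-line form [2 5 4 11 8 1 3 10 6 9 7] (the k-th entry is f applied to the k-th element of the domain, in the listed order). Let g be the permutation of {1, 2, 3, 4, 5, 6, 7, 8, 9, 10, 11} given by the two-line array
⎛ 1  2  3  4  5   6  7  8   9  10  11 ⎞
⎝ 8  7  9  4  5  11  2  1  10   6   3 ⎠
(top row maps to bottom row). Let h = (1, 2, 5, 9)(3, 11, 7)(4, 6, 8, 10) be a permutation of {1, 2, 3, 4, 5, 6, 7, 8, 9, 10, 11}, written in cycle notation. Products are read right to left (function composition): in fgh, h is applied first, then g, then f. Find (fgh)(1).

(fgh)(1) = f(g(h(1))). h(1) = 2, then g(2) = 7, then f(7) = 3, so the result is 3.

3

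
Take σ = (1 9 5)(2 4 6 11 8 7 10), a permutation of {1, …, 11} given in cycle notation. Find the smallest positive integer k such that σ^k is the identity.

21

The disjoint cycles have lengths 7, 3, 1.
The order is lcm(7, 3) = 21.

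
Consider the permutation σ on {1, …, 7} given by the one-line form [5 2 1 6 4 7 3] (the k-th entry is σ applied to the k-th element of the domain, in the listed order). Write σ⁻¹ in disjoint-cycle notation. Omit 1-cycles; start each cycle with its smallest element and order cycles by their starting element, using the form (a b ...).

(1 3 7 6 4 5)

The cycle decomposition of σ is (1 5 4 6 7 3).
Reversing each cycle (and rotating so the smallest element leads) gives σ⁻¹ = (1 3 7 6 4 5).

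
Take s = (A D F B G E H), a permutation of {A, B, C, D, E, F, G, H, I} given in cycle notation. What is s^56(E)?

E

E lies in the 7-cycle (A D F B G E H).
On a 7-cycle, s^7 is the identity, so s^56 = s^0 there (56 ≡ 0 mod 7).
So s^56(E) = E.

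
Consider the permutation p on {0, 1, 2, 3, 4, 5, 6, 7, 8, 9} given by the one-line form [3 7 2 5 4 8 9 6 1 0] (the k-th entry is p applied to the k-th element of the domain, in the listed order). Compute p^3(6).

3

Tracing 6 → 9 → … returns to 6 after 8 steps, so 6 lies in an 8-cycle (0, 3, 5, 8, 1, 7, 6, 9).
Stepping 3 places around the cycle: 6 → 9 → 0 → 3.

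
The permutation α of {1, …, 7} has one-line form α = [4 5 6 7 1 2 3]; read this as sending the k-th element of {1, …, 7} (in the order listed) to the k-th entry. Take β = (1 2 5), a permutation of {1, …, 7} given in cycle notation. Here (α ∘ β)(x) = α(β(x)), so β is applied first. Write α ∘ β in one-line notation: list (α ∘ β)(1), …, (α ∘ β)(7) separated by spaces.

5 1 6 7 4 2 3

(α ∘ β)(x) = α(β(x)). Computing each image: α(β(1)) = α(2) = 5, α(β(2)) = α(5) = 1, α(β(3)) = α(3) = 6, α(β(4)) = α(4) = 7, α(β(5)) = α(1) = 4, α(β(6)) = α(6) = 2, α(β(7)) = α(7) = 3.
Hence α ∘ β = [5 1 6 7 4 2 3].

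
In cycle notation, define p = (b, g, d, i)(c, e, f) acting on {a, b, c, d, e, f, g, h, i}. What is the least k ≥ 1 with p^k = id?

12

The disjoint cycles have lengths 4, 3, 1, 1.
The order is lcm(4, 3) = 12.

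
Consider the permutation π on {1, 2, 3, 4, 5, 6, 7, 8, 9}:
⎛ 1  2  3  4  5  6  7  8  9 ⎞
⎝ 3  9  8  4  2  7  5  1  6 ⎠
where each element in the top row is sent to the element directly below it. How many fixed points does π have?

The fixed points (elements with π(x) = x) are {4}, so there is 1.

1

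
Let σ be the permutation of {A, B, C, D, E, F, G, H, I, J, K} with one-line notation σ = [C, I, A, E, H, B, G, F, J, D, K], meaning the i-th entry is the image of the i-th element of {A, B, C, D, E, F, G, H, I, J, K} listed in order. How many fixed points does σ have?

The fixed points (elements with σ(x) = x) are {G, K}, so there are 2.

2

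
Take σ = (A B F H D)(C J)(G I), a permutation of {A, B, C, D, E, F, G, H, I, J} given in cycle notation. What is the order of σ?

The cycle type of σ is (5, 2, 2, 1).
The order of σ is the least common multiple of its cycle lengths: lcm(5, 2, 2) = 10.

10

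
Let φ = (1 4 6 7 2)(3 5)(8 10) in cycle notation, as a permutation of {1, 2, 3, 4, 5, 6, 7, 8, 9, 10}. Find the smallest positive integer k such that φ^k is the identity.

The cycle type of φ is (5, 2, 2, 1).
The order of φ is the least common multiple of its cycle lengths: lcm(5, 2, 2) = 10.

10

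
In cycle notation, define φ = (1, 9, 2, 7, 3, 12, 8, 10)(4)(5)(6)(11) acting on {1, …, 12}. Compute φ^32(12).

12 lies in the 8-cycle (1, 9, 2, 7, 3, 12, 8, 10).
Powers repeat with period 8 on this cycle, and 32 mod 8 = 0, so φ^32(12) = φ^0(12).
So φ^32(12) = 12.

12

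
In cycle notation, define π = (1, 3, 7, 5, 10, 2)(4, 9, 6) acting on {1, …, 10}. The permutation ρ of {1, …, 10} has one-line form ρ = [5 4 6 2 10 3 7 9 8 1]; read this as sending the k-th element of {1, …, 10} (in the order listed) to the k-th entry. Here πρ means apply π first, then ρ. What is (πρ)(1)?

6

π(1) = 3, then ρ(3) = 6; composing gives (πρ)(1) = 6.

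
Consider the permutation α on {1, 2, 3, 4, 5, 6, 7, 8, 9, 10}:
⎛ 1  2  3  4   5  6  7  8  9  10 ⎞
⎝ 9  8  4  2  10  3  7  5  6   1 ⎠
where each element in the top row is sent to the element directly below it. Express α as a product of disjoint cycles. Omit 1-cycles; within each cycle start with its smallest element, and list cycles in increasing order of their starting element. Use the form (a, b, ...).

(1, 9, 6, 3, 4, 2, 8, 5, 10)

From 1: 1 → 9 → 6 → 3 → 4 → 2 → 8 → 5 → 10 → 1, closing the cycle (1, 9, 6, 3, 4, 2, 8, 5, 10).
Continuing from each remaining unvisited element yields (1, 9, 6, 3, 4, 2, 8, 5, 10).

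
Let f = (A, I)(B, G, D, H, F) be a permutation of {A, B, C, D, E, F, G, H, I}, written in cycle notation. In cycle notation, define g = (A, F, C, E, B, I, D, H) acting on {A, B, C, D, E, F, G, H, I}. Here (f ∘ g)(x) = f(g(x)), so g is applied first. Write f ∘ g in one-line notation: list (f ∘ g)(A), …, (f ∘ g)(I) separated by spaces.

B A E F G C D I H

For each element, apply g then f: A → F → B; B → I → A; C → E → E; D → H → F; E → B → G; F → C → C; G → G → D; H → A → I; I → D → H.
So f ∘ g in one-line form is B A E F G C D I H.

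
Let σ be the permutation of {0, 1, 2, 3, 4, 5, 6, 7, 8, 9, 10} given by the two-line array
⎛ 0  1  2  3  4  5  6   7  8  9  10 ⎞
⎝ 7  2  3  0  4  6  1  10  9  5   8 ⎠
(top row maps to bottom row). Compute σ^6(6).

Tracing 6 → 1 → … returns to 6 after 10 steps, so 6 lies in a 10-cycle (0 7 10 8 9 5 6 1 2 3).
Advancing 6 steps from 6: 6 → 1 → 2 → 3 → 0 → 7 → 10.

10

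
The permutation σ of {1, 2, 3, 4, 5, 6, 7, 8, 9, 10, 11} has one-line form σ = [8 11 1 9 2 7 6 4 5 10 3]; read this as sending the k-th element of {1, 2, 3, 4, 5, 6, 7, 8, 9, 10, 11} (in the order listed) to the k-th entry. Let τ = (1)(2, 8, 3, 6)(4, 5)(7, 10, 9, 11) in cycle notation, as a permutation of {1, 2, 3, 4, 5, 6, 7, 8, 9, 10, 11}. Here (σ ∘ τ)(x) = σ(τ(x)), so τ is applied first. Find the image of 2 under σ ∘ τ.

First apply τ: τ(2) = 8, then σ(8) = 4. Thus (σ ∘ τ)(2) = 4.

4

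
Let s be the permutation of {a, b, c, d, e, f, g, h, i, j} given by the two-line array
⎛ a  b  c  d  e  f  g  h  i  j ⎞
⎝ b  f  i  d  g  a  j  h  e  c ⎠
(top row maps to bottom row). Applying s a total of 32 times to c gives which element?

e

Tracing c → i → … returns to c after 5 steps, so c lies in a 5-cycle (c, i, e, g, j).
Since the cycle has length 5, s^32 acts on it the same as s^2 (32 mod 5 = 2).
Stepping 2 places around the cycle: c → i → e.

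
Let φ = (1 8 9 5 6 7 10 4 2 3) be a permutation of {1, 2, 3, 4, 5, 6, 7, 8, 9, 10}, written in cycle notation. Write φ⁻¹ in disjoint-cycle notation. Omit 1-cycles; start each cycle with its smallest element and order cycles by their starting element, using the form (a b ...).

If φ sends a → b within a cycle, φ⁻¹ sends b → a; equivalently, reverse each cycle.
Reversing each cycle of φ and rotating so the smallest element leads gives (1 3 2 4 10 7 6 5 9 8).

(1 3 2 4 10 7 6 5 9 8)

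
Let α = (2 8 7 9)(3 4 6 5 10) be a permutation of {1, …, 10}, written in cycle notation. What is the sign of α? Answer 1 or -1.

The cycle lengths are 5, 4, 1.
A cycle of length ℓ contributes ℓ−1 transpositions, so α is a product of 4 + 3 = 7 transpositions — odd.

-1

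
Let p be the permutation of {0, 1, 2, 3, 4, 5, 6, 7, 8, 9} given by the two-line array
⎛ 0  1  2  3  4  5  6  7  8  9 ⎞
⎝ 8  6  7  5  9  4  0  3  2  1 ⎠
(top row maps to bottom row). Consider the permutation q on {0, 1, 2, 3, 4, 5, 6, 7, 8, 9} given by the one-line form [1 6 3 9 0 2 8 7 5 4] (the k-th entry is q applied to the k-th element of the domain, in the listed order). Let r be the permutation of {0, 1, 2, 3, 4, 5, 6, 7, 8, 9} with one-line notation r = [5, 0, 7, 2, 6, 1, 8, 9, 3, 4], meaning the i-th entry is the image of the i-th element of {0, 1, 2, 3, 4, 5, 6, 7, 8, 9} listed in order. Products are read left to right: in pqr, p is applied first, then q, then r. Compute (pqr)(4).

6

Chase 4: p(4) = 9; q(9) = 4; r(4) = 6. Hence (pqr)(4) = 6.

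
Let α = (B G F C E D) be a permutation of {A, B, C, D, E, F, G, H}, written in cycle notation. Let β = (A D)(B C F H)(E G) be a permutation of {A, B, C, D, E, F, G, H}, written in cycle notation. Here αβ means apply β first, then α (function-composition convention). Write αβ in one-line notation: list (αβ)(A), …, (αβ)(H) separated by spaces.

(αβ)(x) = α(β(x)). Computing each image: α(β(A)) = α(D) = B, α(β(B)) = α(C) = E, α(β(C)) = α(F) = C, α(β(D)) = α(A) = A, α(β(E)) = α(G) = F, α(β(F)) = α(H) = H, α(β(G)) = α(E) = D, α(β(H)) = α(B) = G.
Hence αβ = [B E C A F H D G].

B E C A F H D G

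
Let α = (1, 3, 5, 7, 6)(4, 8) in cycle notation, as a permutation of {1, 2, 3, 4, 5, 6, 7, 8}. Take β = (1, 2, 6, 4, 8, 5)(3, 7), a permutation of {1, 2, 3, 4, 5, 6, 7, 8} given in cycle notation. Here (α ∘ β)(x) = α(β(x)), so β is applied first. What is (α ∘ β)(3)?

(α ∘ β)(3) = α(β(3)). β(3) = 7, then α(7) = 6. So (α ∘ β)(3) = 6.

6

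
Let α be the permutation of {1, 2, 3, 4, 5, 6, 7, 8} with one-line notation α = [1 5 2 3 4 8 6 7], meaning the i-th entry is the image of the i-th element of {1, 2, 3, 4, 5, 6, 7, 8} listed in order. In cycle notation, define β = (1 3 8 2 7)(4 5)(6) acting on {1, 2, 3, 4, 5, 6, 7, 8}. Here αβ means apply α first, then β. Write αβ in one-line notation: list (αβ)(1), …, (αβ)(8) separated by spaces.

3 4 7 8 5 2 6 1

Chase each element through α then β: 1 → 1 → 3; 2 → 5 → 4; 3 → 2 → 7; 4 → 3 → 8; 5 → 4 → 5; 6 → 8 → 2; 7 → 6 → 6; 8 → 7 → 1.
So αβ in one-line form is 3 4 7 8 5 2 6 1.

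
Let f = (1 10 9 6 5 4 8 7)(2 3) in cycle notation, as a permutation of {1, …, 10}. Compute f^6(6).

10

6 lies in the 8-cycle (1 10 9 6 5 4 8 7).
Stepping 6 places around the cycle: 6 → 5 → 4 → 8 → 7 → 1 → 10.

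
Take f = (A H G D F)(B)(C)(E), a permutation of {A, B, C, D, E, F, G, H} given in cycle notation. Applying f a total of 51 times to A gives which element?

A lies in the 5-cycle (A H G D F).
On a 5-cycle, f^5 is the identity, so f^51 = f^1 there (51 ≡ 1 mod 5).
Advancing 1 step from A: A → H.

H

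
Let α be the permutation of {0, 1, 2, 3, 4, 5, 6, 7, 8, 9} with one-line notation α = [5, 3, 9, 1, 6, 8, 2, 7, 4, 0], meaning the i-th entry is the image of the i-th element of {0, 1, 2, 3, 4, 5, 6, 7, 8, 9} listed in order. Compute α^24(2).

5

Tracing 2 → 9 → … returns to 2 after 7 steps, so 2 lies in a 7-cycle (0, 5, 8, 4, 6, 2, 9).
Powers repeat with period 7 on this cycle, and 24 mod 7 = 3, so α^24(2) = α^3(2).
Stepping 3 places around the cycle: 2 → 9 → 0 → 5.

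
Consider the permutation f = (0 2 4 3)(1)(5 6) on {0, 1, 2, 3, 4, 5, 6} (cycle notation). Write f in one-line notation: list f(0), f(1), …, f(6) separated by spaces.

2 1 4 0 3 6 5

Reading each image from the cycles: 0→2, 1→1, 2→4, 3→0, 4→3, 5→6, 6→5.
So the one-line form is 2 1 4 0 3 6 5.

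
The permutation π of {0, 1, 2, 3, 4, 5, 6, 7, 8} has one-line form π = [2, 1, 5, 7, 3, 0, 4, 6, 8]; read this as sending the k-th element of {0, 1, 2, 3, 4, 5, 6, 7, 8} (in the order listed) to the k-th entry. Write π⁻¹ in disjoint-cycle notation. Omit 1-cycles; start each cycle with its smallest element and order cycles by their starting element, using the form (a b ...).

(0 5 2)(3 4 6 7)

First write π in disjoint cycles: (0 2 5)(3 7 6 4).
Reversing each cycle (and rotating so the smallest element leads) gives π⁻¹ = (0 5 2)(3 4 6 7).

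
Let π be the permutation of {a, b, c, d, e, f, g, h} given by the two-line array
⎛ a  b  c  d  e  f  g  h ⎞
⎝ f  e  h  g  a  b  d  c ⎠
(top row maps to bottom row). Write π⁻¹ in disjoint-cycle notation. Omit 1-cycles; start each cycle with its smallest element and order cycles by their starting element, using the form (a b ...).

The cycle decomposition of π is (a f b e)(c h)(d g).
Reversing each cycle (and rotating so the smallest element leads) gives π⁻¹ = (a e b f)(c h)(d g).

(a e b f)(c h)(d g)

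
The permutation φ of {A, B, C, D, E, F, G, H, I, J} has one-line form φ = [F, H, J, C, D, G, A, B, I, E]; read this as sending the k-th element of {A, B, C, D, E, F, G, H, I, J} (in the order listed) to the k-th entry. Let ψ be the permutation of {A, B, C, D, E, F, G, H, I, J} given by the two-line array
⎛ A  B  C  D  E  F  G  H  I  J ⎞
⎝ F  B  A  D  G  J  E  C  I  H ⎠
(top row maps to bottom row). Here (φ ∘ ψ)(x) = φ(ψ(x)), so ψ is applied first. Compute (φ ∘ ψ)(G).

D

(φ ∘ ψ)(G) = φ(ψ(G)). ψ(G) = E, then φ(E) = D. So (φ ∘ ψ)(G) = D.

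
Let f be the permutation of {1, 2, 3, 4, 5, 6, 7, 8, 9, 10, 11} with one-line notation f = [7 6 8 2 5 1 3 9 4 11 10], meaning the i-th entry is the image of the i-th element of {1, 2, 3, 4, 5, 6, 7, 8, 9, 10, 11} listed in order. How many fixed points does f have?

1

The fixed points (elements with f(x) = x) are {5}, so there is 1.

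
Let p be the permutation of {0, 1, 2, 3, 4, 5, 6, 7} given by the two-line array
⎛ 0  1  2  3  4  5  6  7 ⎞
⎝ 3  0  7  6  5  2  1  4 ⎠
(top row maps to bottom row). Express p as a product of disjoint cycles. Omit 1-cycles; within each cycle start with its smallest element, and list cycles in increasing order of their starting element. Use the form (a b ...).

Start at 0 and follow images: 0 → 3 → 6 → 1 → 0, giving the cycle (0 3 6 1).
Continuing from each remaining unvisited element yields (0 3 6 1)(2 7 4 5).

(0 3 6 1)(2 7 4 5)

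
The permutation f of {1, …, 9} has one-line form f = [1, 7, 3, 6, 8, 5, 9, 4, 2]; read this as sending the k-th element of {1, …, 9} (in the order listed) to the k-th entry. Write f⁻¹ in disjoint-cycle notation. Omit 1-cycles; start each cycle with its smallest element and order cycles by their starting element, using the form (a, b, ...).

(2, 9, 7)(4, 8, 5, 6)

First write f in disjoint cycles: (2, 7, 9)(4, 6, 5, 8).
The inverse reverses every cycle; in canonical form, f⁻¹ = (2, 9, 7)(4, 8, 5, 6).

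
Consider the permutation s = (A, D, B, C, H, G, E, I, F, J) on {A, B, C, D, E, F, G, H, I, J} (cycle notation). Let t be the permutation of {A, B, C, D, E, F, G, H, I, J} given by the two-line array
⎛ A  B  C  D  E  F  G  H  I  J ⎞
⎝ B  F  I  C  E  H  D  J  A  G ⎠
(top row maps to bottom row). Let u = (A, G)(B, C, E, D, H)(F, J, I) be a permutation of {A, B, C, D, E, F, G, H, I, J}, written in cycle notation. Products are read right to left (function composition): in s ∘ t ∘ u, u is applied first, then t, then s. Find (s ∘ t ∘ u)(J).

D

Chase J: u(J) = I; t(I) = A; s(A) = D. Hence (s ∘ t ∘ u)(J) = D.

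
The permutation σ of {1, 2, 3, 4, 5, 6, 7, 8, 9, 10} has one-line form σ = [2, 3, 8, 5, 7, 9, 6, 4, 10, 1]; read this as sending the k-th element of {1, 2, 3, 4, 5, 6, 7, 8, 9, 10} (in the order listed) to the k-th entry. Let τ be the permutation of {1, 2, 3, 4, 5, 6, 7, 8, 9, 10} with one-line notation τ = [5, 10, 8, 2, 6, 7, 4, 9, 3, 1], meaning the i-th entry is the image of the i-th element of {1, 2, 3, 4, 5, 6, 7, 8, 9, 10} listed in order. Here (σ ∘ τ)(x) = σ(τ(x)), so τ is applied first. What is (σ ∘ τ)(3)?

(σ ∘ τ)(3) = σ(τ(3)). τ(3) = 8, then σ(8) = 4. So (σ ∘ τ)(3) = 4.

4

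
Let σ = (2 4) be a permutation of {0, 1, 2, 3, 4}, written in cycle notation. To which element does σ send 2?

2 appears in (2 4); the next entry (wrapping around) is 4.

4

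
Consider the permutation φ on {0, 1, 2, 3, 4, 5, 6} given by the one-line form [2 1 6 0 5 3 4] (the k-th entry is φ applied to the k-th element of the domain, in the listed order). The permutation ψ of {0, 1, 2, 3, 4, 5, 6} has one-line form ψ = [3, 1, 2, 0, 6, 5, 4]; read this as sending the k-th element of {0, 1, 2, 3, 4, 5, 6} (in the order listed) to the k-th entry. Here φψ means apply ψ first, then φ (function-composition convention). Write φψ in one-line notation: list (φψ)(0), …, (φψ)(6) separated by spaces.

0 1 6 2 4 3 5

For each element, apply ψ then φ: 0 → 3 → 0; 1 → 1 → 1; 2 → 2 → 6; 3 → 0 → 2; 4 → 6 → 4; 5 → 5 → 3; 6 → 4 → 5.
So φψ in one-line form is 0 1 6 2 4 3 5.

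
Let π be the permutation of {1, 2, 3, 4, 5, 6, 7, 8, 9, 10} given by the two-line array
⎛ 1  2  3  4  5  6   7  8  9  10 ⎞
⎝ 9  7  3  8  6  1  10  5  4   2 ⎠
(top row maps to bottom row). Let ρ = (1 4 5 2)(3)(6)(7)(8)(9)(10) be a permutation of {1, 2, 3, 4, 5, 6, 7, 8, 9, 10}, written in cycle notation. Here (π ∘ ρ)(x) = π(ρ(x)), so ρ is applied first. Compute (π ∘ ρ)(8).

(π ∘ ρ)(8) = π(ρ(8)). ρ(8) = 8, then π(8) = 5. So (π ∘ ρ)(8) = 5.

5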